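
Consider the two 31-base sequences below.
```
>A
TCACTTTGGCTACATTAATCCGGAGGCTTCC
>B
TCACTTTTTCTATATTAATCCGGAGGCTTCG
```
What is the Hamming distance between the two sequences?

4

Comparing position by position, 4 sites differ: 8 (G/T), 9 (G/T), 13 (C/T), 31 (C/G).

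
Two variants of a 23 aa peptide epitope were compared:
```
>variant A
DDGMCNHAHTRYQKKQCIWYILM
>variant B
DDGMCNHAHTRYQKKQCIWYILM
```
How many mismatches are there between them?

0

No positions differ; the sequences are identical.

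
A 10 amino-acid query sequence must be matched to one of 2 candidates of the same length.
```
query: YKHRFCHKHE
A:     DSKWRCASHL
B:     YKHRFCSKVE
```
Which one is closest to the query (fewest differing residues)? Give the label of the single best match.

A differs at 8 residues; B differs at 2 residues. The closest is B.

B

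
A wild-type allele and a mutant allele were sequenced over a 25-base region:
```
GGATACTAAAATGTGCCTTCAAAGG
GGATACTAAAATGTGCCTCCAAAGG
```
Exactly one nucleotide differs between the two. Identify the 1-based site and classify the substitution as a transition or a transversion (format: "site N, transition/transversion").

site 19, transition

The sequences differ only at site 19: T→C (pyrimidine→pyrimidine), a transition.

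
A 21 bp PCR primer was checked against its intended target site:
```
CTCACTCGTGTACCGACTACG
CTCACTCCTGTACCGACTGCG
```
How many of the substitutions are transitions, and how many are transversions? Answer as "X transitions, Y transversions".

Mismatches (1-based):
site 8: G→C (purine→pyrimidine, transversion)
site 19: A→G (purine→purine, transition)

1 transition, 1 transversion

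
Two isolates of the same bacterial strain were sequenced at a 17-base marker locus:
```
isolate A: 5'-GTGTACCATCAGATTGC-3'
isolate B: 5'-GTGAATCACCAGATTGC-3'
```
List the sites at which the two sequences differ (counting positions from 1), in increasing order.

Differences at site 4 (T→A), site 6 (C→T), site 9 (T→C).

4, 6, 9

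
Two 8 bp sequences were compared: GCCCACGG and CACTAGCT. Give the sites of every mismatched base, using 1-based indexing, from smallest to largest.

1, 2, 4, 6, 7, 8

Scanning 1-based: 1: G/C; 2: C/A; 4: C/T; 6: C/G; 7: G/C; 8: G/T.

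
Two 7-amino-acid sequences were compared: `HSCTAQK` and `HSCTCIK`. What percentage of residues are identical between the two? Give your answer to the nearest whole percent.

2 positions differ (5, 6), so 5 of 7 match: 5/7 = 71.43%.

71%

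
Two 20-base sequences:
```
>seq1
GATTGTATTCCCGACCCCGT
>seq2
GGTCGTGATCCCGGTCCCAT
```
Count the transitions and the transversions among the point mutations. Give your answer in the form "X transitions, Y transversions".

6 transitions, 1 transversion

Mismatches (1-based):
site 2: A→G (purine→purine, transition)
site 4: T→C (pyrimidine→pyrimidine, transition)
site 7: A→G (purine→purine, transition)
site 8: T→A (pyrimidine→purine, transversion)
site 14: A→G (purine→purine, transition)
site 15: C→T (pyrimidine→pyrimidine, transition)
site 19: G→A (purine→purine, transition)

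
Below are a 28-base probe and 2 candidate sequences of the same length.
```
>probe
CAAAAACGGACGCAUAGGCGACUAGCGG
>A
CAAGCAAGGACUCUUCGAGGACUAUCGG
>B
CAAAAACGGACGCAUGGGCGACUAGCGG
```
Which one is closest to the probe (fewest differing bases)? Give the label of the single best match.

Hamming distances to probe — A: 9; B: 1.
Smallest is B with 1 mismatch.

B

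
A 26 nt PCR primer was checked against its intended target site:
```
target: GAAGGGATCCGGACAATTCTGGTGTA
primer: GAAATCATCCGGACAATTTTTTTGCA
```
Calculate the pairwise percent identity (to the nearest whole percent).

73%

7 positions differ (4, 5, 6, 19, 21, 22, 25), so 19 of 26 match: 19/26 = 73.08%.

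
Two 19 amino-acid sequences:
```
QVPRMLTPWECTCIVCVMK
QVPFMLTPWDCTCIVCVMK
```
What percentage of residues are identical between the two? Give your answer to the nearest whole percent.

Mismatches at positions 4, 10 (1-based): 2 of 19.
Identical positions: 17/19 = 89.47% → 89%.

89%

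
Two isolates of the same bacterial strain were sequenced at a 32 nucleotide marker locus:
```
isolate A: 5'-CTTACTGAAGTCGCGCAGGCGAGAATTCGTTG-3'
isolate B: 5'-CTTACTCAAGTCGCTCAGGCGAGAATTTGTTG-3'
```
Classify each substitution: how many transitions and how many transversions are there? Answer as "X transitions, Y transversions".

Transitions (purine↔purine or pyrimidine↔pyrimidine): 28 C→T.
Transversions (purine↔pyrimidine): 7 G→C, 15 G→T.

1 transition, 2 transversions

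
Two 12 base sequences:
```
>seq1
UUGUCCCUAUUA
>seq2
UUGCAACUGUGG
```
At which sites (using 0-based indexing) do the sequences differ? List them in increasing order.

Scanning 0-based: 3: U/C; 4: C/A; 5: C/A; 8: A/G; 10: U/G; 11: A/G.

3, 4, 5, 8, 10, 11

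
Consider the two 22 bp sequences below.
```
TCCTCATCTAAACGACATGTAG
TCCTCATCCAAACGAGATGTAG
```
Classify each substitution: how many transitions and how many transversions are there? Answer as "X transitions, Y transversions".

1 transition, 1 transversion

Transitions (purine↔purine or pyrimidine↔pyrimidine): 9 T→C.
Transversions (purine↔pyrimidine): 16 C→G.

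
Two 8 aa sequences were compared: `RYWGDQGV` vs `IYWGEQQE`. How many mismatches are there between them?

Comparing position by position, 4 positions differ: 1 (R/I), 5 (D/E), 7 (G/Q), 8 (V/E).

4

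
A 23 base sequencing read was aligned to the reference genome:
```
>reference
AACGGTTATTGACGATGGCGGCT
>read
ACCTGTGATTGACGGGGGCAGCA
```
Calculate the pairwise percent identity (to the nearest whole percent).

Mismatches at positions 2, 4, 7, 15, 16, 20, 23 (1-based): 7 of 23.
Identical positions: 16/23 = 69.57% → 70%.

70%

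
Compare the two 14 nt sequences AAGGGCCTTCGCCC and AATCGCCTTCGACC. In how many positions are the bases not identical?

3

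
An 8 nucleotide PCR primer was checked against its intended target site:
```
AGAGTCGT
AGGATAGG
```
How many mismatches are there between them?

4

Comparing position by position, 4 positions differ: 3 (A/G), 4 (G/A), 6 (C/A), 8 (T/G).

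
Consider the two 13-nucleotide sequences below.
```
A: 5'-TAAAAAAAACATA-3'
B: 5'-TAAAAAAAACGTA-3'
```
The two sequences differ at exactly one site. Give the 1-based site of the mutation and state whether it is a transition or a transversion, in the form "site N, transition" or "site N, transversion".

Site 11 changes A→G. A is a purine and G is a purine, so this is a transition.

site 11, transition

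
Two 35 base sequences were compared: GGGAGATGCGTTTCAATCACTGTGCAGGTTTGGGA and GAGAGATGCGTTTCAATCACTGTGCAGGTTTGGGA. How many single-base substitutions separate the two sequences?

1

Mismatches (1-based): position 2: G→A.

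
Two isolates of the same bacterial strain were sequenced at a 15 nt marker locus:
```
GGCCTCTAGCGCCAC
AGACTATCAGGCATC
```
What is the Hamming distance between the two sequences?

Comparing position by position, 8 bases differ: 1 (G/A), 3 (C/A), 6 (C/A), 8 (A/C), 9 (G/A), 10 (C/G), 13 (C/A), 14 (A/T).

8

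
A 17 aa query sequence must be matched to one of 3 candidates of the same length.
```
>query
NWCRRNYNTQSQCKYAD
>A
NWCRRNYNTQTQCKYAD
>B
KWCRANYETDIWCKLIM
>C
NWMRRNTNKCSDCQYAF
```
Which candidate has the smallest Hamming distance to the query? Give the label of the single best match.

Hamming distances to query — A: 1; B: 9; C: 7.
Smallest is A with 1 mismatch.

A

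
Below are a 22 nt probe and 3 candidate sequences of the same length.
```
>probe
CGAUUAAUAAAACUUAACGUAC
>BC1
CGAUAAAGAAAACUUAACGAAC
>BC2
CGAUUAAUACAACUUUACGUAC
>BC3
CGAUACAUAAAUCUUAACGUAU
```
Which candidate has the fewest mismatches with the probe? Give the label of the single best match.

BC1 differs at 3 sites; BC2 differs at 2 sites; BC3 differs at 4 sites. The closest is BC2.

BC2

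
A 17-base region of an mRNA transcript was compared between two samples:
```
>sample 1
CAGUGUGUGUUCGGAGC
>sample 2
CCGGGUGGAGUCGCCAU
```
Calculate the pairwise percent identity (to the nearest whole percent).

47%

9 positions differ (2, 4, 8, 9, 10, 14, 15, 16, 17), so 8 of 17 match: 8/17 = 47.06%.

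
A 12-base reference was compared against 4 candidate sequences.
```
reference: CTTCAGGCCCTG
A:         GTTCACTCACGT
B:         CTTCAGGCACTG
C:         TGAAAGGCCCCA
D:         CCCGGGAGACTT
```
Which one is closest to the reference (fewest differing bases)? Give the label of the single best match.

A differs at 6 bases; B differs at 1 base; C differs at 6 bases; D differs at 8 bases. The closest is B.

B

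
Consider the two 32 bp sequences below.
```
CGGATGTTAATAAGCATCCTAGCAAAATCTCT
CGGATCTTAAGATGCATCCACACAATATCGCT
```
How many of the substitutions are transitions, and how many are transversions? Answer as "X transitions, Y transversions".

1 transition, 7 transversions

Transitions (purine↔purine or pyrimidine↔pyrimidine): 22 G→A.
Transversions (purine↔pyrimidine): 6 G→C, 11 T→G, 13 A→T, 20 T→A, 21 A→C, 26 A→T, 30 T→G.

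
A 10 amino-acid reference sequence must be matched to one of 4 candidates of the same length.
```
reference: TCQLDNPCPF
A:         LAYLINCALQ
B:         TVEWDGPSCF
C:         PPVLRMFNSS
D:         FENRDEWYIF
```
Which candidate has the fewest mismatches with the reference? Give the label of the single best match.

B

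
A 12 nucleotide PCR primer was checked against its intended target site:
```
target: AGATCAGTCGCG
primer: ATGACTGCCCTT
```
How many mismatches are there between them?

8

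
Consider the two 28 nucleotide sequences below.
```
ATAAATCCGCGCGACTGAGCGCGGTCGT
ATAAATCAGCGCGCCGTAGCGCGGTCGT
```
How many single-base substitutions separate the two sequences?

Mismatches (1-based): base 8: C→A; base 14: A→C; base 16: T→G; base 17: G→T.

4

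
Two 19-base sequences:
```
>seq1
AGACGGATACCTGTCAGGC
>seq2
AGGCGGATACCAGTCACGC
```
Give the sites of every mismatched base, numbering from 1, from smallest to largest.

Differences at site 3 (A→G), site 12 (T→A), site 17 (G→C).

3, 12, 17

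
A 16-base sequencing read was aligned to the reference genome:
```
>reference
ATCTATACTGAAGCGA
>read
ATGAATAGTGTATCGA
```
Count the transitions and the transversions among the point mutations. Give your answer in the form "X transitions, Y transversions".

Transitions (purine↔purine or pyrimidine↔pyrimidine): none.
Transversions (purine↔pyrimidine): 3 C→G, 4 T→A, 8 C→G, 11 A→T, 13 G→T.

0 transitions, 5 transversions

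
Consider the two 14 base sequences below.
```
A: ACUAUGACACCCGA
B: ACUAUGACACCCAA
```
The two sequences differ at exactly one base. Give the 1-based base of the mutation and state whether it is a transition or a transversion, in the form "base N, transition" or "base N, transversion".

Base 13 changes G→A. G is a purine and A is a purine, so this is a transition.

base 13, transition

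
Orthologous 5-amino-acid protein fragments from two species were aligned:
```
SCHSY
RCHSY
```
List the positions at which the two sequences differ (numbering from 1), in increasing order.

1

Differences at position 1 (S→R).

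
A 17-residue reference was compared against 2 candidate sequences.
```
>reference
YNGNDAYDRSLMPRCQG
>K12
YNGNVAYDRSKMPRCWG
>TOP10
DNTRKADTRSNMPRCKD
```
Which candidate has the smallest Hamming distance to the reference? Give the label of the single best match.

K12

Hamming distances to reference — K12: 3; TOP10: 9.
Smallest is K12 with 3 mismatches.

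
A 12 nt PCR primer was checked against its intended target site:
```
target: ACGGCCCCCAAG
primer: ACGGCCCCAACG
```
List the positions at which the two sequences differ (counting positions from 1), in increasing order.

Scanning 1-based: 9: C/A; 11: A/C.

9, 11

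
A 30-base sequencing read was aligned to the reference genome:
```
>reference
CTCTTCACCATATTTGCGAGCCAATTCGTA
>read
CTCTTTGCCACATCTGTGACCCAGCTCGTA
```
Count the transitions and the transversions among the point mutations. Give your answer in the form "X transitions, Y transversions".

Mismatches (1-based):
base 6: C→T (pyrimidine→pyrimidine, transition)
base 7: A→G (purine→purine, transition)
base 11: T→C (pyrimidine→pyrimidine, transition)
base 14: T→C (pyrimidine→pyrimidine, transition)
base 17: C→T (pyrimidine→pyrimidine, transition)
base 20: G→C (purine→pyrimidine, transversion)
base 24: A→G (purine→purine, transition)
base 25: T→C (pyrimidine→pyrimidine, transition)

7 transitions, 1 transversion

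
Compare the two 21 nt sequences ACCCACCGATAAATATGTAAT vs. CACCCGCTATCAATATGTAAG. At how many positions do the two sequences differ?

7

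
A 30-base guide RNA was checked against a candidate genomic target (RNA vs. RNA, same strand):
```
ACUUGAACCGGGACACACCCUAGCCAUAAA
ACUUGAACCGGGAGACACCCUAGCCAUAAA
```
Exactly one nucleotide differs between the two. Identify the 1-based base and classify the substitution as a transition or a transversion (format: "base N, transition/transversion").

The sequences differ only at base 14: C→G (pyrimidine→purine), a transversion.

base 14, transversion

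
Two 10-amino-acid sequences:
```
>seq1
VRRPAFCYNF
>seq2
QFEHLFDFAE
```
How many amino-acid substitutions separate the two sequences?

The sequences differ at positions 1, 2, 3, 4, 5, 7, 8, 9, 10 (1-based) — 9 in total.

9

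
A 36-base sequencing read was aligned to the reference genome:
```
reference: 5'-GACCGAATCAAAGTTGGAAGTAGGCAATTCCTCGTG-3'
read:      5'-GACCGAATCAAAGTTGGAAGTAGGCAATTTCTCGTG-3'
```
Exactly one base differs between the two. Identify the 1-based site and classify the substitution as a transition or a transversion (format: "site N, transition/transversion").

site 30, transition

The sequences differ only at site 30: C→T (pyrimidine→pyrimidine), a transition.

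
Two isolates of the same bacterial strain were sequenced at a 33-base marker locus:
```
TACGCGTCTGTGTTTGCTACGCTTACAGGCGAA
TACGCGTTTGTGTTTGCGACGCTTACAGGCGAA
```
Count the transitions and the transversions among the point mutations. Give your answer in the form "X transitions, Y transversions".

1 transition, 1 transversion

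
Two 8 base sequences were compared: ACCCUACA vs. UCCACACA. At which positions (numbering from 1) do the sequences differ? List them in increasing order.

Scanning 1-based: 1: A/U; 4: C/A; 5: U/C.

1, 4, 5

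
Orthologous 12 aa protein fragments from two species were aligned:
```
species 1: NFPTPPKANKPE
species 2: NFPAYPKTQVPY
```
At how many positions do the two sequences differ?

6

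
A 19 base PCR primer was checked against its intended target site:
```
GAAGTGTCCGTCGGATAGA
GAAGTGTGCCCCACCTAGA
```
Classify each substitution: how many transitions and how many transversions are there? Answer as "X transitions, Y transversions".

2 transitions, 4 transversions

Mismatches (1-based):
site 8: C→G (pyrimidine→purine, transversion)
site 10: G→C (purine→pyrimidine, transversion)
site 11: T→C (pyrimidine→pyrimidine, transition)
site 13: G→A (purine→purine, transition)
site 14: G→C (purine→pyrimidine, transversion)
site 15: A→C (purine→pyrimidine, transversion)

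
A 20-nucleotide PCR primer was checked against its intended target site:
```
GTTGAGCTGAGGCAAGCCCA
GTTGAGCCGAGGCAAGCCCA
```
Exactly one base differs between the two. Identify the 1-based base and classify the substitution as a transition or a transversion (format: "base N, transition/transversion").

The sequences differ only at base 8: T→C (pyrimidine→pyrimidine), a transition.

base 8, transition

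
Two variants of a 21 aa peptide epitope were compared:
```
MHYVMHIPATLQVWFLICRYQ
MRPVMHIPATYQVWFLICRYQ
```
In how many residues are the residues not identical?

3

The sequences differ at residues 2, 3, 11 (1-based) — 3 in total.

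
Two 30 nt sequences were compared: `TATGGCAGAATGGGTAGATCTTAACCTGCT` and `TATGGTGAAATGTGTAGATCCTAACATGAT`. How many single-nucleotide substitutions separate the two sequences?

7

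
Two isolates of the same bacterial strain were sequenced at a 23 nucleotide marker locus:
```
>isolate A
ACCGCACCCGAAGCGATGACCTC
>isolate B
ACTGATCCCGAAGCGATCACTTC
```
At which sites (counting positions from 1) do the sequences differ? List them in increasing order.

3, 5, 6, 18, 21

Differences at site 3 (C→T), site 5 (C→A), site 6 (A→T), site 18 (G→C), site 21 (C→T).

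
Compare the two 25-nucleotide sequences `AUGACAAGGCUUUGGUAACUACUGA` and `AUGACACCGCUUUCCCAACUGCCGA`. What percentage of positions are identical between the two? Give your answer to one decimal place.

7 positions differ (7, 8, 14, 15, 16, 21, 23), so 18 of 25 match: 18/25 = 72%.

72.0%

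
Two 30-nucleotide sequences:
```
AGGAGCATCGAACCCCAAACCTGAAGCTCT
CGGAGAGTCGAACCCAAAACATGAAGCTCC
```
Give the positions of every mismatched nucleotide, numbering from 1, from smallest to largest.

1, 6, 7, 16, 21, 30

Scanning 1-based: 1: A/C; 6: C/A; 7: A/G; 16: C/A; 21: C/A; 30: T/C.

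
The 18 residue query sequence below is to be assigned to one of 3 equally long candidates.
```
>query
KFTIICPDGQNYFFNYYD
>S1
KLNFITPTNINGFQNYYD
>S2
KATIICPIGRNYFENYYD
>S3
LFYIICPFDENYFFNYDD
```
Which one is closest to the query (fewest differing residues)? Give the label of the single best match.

S2

Hamming distances to query — S1: 9; S2: 4; S3: 6.
Smallest is S2 with 4 mismatches.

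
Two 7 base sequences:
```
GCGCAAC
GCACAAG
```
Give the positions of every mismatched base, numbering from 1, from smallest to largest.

3, 7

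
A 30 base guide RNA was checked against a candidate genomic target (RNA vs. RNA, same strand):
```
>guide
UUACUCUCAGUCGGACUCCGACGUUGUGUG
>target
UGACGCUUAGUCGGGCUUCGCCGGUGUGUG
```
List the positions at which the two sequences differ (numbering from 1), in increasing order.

2, 5, 8, 15, 18, 21, 24

Differences at position 2 (U→G), position 5 (U→G), position 8 (C→U), position 15 (A→G), position 18 (C→U), position 21 (A→C), position 24 (U→G).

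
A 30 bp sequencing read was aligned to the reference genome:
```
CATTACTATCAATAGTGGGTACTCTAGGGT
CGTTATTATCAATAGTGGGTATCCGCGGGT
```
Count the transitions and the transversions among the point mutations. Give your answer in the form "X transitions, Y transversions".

Transitions (purine↔purine or pyrimidine↔pyrimidine): 2 A→G, 6 C→T, 22 C→T, 23 T→C.
Transversions (purine↔pyrimidine): 25 T→G, 26 A→C.

4 transitions, 2 transversions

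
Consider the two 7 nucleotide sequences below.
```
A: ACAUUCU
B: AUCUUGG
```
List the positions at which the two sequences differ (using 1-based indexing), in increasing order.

Differences at position 2 (C→U), position 3 (A→C), position 6 (C→G), position 7 (U→G).

2, 3, 6, 7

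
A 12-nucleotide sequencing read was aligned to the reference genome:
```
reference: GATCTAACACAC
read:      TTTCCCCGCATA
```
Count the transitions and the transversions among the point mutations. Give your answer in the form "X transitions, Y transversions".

1 transition, 9 transversions

Transitions (purine↔purine or pyrimidine↔pyrimidine): 5 T→C.
Transversions (purine↔pyrimidine): 1 G→T, 2 A→T, 6 A→C, 7 A→C, 8 C→G, 9 A→C, 10 C→A, 11 A→T, 12 C→A.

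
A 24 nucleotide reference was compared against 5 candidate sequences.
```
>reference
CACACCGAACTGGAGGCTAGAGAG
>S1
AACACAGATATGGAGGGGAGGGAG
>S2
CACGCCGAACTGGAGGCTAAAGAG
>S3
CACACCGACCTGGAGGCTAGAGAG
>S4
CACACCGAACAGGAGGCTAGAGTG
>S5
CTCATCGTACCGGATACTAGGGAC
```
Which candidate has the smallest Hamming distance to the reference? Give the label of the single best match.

S1 differs at 7 positions; S2 differs at 2 positions; S3 differs at 1 position; S4 differs at 2 positions; S5 differs at 8 positions. The closest is S3.

S3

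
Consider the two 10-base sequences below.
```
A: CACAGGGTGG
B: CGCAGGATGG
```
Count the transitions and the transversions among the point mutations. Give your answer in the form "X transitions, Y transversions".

Mismatches (1-based):
site 2: A→G (purine→purine, transition)
site 7: G→A (purine→purine, transition)

2 transitions, 0 transversions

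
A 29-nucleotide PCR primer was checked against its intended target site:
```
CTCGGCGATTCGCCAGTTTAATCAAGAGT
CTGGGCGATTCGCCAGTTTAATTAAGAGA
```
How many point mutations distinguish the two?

3

Comparing position by position, 3 positions differ: 3 (C/G), 23 (C/T), 29 (T/A).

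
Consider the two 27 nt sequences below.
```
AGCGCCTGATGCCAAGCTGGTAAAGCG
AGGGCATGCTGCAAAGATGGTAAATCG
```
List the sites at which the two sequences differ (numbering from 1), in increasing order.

Differences at site 3 (C→G), site 6 (C→A), site 9 (A→C), site 13 (C→A), site 17 (C→A), site 25 (G→T).

3, 6, 9, 13, 17, 25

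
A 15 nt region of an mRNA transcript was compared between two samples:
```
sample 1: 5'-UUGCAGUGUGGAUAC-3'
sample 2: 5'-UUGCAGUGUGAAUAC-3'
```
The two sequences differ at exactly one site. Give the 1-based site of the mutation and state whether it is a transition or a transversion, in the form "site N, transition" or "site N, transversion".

The sequences differ only at site 11: G→A (purine→purine), a transition.

site 11, transition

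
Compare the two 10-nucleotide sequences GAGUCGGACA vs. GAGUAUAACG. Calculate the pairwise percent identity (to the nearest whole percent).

60%

4 positions differ (5, 6, 7, 10), so 6 of 10 match: 6/10 = 60%.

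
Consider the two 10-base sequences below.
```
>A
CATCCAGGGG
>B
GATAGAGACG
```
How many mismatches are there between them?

The sequences differ at positions 1, 4, 5, 8, 9 (1-based) — 5 in total.

5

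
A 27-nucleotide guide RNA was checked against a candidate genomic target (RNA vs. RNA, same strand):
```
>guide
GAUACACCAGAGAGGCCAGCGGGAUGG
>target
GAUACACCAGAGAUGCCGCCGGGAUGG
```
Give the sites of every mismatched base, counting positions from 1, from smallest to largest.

Differences at site 14 (G→U), site 18 (A→G), site 19 (G→C).

14, 18, 19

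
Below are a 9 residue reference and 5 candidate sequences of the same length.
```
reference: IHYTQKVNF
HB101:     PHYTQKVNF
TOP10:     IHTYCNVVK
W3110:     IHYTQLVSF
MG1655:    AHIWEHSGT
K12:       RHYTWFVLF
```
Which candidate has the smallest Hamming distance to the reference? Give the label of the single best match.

HB101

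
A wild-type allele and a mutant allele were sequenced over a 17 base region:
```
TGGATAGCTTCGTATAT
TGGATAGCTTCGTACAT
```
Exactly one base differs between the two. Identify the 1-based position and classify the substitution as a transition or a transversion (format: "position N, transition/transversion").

position 15, transition

The sequences differ only at position 15: T→C (pyrimidine→pyrimidine), a transition.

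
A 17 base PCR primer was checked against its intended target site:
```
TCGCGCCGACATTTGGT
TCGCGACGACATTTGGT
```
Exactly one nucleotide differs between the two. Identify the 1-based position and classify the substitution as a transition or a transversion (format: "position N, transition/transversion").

position 6, transversion

Position 6 changes C→A. C is a pyrimidine and A is a purine, so this is a transversion.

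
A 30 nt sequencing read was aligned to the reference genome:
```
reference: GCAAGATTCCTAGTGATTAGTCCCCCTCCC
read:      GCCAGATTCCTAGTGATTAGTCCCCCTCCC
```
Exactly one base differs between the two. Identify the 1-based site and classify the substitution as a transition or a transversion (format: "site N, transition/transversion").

site 3, transversion

Site 3 changes A→C. A is a purine and C is a pyrimidine, so this is a transversion.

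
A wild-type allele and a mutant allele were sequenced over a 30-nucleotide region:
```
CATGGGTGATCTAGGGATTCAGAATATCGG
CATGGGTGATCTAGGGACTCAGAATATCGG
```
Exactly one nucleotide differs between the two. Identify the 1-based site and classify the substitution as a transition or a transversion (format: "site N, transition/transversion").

The sequences differ only at site 18: T→C (pyrimidine→pyrimidine), a transition.

site 18, transition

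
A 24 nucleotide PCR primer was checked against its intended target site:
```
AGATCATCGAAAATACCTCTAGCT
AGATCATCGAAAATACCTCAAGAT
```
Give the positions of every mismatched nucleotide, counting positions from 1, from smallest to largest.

Scanning 1-based: 20: T/A; 23: C/A.

20, 23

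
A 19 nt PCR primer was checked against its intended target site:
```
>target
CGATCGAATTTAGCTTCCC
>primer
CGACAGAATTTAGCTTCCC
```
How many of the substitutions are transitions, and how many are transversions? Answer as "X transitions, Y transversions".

1 transition, 1 transversion

Mismatches (1-based):
site 4: T→C (pyrimidine→pyrimidine, transition)
site 5: C→A (pyrimidine→purine, transversion)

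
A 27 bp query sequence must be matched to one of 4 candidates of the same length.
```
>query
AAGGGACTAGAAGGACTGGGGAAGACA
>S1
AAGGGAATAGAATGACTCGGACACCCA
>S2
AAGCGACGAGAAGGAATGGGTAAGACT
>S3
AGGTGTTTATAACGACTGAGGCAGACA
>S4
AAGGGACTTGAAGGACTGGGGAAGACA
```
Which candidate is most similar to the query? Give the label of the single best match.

S4

S1 differs at 7 positions; S2 differs at 5 positions; S3 differs at 8 positions; S4 differs at 1 position. The closest is S4.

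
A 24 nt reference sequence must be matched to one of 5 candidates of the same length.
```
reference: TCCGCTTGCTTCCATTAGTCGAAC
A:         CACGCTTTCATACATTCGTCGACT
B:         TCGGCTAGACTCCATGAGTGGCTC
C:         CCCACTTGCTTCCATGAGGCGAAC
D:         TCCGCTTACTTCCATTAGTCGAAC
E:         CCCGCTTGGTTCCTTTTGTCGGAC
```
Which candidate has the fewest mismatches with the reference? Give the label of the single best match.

A differs at 8 bases; B differs at 8 bases; C differs at 4 bases; D differs at 1 base; E differs at 5 bases. The closest is D.

D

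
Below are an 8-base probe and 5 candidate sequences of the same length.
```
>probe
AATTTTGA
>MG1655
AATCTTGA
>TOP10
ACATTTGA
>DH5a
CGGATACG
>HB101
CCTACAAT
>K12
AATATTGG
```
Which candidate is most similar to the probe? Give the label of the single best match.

MG1655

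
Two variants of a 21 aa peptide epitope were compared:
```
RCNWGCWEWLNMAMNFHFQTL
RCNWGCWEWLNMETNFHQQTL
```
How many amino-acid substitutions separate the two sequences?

The sequences differ at residues 13, 14, 18 (1-based) — 3 in total.

3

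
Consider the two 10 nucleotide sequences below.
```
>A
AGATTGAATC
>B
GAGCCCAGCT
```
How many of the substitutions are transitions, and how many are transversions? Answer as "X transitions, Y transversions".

Mismatches (1-based):
position 1: A→G (purine→purine, transition)
position 2: G→A (purine→purine, transition)
position 3: A→G (purine→purine, transition)
position 4: T→C (pyrimidine→pyrimidine, transition)
position 5: T→C (pyrimidine→pyrimidine, transition)
position 6: G→C (purine→pyrimidine, transversion)
position 8: A→G (purine→purine, transition)
position 9: T→C (pyrimidine→pyrimidine, transition)
position 10: C→T (pyrimidine→pyrimidine, transition)

8 transitions, 1 transversion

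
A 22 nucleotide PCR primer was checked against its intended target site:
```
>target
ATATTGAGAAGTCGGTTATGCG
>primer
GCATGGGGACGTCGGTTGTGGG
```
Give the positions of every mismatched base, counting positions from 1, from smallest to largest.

1, 2, 5, 7, 10, 18, 21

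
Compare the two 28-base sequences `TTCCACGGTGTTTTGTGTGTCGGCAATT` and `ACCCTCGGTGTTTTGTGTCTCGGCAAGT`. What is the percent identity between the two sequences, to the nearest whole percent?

Mismatches at positions 1, 2, 5, 19, 27 (1-based): 5 of 28.
Identical positions: 23/28 = 82.14% → 82%.

82%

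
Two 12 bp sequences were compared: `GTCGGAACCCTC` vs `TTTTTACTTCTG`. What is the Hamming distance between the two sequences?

8

Comparing position by position, 8 positions differ: 1 (G/T), 3 (C/T), 4 (G/T), 5 (G/T), 7 (A/C), 8 (C/T), 9 (C/T), 12 (C/G).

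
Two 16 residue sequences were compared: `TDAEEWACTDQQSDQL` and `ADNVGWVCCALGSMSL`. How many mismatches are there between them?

The sequences differ at positions 1, 3, 4, 5, 7, 9, 10, 11, 12, 14, 15 (1-based) — 11 in total.

11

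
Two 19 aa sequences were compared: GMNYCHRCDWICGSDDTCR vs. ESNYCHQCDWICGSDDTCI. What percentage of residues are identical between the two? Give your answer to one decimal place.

78.9%

4 positions differ (1, 2, 7, 19), so 15 of 19 match: 15/19 = 78.95%.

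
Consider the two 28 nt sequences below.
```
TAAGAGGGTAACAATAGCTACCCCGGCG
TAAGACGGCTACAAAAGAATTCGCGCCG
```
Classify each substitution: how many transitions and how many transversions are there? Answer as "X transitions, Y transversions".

2 transitions, 8 transversions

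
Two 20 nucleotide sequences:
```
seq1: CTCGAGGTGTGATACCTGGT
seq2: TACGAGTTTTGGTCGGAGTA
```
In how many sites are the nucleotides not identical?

11

Comparing position by position, 11 sites differ: 1 (C/T), 2 (T/A), 7 (G/T), 9 (G/T), 12 (A/G), 14 (A/C), 15 (C/G), 16 (C/G), 17 (T/A), 19 (G/T), 20 (T/A).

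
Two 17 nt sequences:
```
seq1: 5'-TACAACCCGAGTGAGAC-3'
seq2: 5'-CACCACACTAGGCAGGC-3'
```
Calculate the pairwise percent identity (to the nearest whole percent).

7 positions differ (1, 4, 7, 9, 12, 13, 16), so 10 of 17 match: 10/17 = 58.82%.

59%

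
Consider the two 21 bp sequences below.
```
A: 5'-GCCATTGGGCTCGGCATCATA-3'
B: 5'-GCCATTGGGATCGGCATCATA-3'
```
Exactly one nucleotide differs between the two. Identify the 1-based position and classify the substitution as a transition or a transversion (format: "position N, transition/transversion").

position 10, transversion

Position 10 changes C→A. C is a pyrimidine and A is a purine, so this is a transversion.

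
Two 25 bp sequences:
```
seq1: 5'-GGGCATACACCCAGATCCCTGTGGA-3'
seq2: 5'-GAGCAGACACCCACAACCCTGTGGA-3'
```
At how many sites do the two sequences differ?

4

The sequences differ at sites 2, 6, 14, 16 (1-based) — 4 in total.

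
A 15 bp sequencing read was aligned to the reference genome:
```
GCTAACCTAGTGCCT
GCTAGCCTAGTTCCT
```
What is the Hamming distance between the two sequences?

2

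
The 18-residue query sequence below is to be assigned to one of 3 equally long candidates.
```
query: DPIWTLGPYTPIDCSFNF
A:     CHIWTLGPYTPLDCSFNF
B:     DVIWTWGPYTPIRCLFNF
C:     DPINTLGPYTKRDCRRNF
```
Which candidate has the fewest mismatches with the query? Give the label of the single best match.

A differs at 3 residues; B differs at 4 residues; C differs at 5 residues. The closest is A.

A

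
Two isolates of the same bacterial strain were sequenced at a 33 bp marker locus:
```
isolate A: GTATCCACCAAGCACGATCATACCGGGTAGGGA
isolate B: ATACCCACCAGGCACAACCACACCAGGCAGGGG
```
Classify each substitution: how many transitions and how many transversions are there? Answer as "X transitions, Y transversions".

Mismatches (1-based):
position 1: G→A (purine→purine, transition)
position 4: T→C (pyrimidine→pyrimidine, transition)
position 11: A→G (purine→purine, transition)
position 16: G→A (purine→purine, transition)
position 18: T→C (pyrimidine→pyrimidine, transition)
position 21: T→C (pyrimidine→pyrimidine, transition)
position 25: G→A (purine→purine, transition)
position 28: T→C (pyrimidine→pyrimidine, transition)
position 33: A→G (purine→purine, transition)

9 transitions, 0 transversions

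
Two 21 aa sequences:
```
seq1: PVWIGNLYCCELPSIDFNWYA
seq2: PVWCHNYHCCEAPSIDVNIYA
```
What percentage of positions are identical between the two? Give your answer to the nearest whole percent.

67%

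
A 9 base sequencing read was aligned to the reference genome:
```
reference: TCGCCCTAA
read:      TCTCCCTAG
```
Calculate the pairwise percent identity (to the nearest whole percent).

Mismatches at positions 3, 9 (1-based): 2 of 9.
Identical positions: 7/9 = 77.78% → 78%.

78%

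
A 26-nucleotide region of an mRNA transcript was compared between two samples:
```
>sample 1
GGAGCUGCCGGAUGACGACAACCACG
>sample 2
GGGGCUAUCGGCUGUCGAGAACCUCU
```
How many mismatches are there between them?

8

The sequences differ at positions 3, 7, 8, 12, 15, 19, 24, 26 (1-based) — 8 in total.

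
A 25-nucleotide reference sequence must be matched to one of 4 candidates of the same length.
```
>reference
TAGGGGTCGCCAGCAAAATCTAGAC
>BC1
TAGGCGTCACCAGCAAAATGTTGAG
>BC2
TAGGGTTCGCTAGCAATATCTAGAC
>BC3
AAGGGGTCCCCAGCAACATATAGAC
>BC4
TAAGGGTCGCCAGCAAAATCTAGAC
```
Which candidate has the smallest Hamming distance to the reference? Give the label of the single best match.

BC4

Hamming distances to reference — BC1: 5; BC2: 3; BC3: 4; BC4: 1.
Smallest is BC4 with 1 mismatch.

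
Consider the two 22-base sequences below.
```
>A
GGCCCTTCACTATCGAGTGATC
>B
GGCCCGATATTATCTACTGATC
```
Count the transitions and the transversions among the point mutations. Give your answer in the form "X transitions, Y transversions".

2 transitions, 4 transversions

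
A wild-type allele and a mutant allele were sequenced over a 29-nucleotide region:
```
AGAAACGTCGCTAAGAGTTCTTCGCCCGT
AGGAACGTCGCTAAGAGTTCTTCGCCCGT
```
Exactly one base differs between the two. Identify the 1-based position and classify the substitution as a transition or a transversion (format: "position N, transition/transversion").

Position 3 changes A→G. A is a purine and G is a purine, so this is a transition.

position 3, transition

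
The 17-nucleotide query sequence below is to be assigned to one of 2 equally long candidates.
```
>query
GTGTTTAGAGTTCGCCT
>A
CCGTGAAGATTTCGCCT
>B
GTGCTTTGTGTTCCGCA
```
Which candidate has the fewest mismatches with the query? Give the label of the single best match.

A differs at 5 positions; B differs at 6 positions. The closest is A.

A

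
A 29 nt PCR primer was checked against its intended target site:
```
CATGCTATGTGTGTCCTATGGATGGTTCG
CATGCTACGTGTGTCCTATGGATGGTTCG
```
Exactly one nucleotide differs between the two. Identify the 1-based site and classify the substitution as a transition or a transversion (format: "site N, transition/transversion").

site 8, transition

The sequences differ only at site 8: T→C (pyrimidine→pyrimidine), a transition.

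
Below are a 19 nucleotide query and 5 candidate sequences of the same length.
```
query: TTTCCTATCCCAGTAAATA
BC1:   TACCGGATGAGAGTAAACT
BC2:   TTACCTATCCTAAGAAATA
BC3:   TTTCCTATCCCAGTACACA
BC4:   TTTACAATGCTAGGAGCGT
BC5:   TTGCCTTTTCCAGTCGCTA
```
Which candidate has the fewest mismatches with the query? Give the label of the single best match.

BC1 differs at 9 positions; BC2 differs at 4 positions; BC3 differs at 2 positions; BC4 differs at 9 positions; BC5 differs at 6 positions. The closest is BC3.

BC3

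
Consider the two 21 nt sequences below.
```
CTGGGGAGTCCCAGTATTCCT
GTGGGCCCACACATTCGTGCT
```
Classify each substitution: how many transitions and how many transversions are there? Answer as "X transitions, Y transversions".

Transitions (purine↔purine or pyrimidine↔pyrimidine): none.
Transversions (purine↔pyrimidine): 1 C→G, 6 G→C, 7 A→C, 8 G→C, 9 T→A, 11 C→A, 14 G→T, 16 A→C, 17 T→G, 19 C→G.

0 transitions, 10 transversions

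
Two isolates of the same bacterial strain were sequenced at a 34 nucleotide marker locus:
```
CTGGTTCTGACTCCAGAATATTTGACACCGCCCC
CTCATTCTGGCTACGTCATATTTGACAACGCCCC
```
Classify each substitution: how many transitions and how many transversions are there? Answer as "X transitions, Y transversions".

3 transitions, 5 transversions

Transitions (purine↔purine or pyrimidine↔pyrimidine): 4 G→A, 10 A→G, 15 A→G.
Transversions (purine↔pyrimidine): 3 G→C, 13 C→A, 16 G→T, 17 A→C, 28 C→A.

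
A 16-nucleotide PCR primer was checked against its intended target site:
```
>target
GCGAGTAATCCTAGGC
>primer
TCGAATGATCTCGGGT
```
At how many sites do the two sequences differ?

7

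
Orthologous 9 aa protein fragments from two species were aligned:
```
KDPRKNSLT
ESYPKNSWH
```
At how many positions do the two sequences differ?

6

Mismatches (1-based): position 1: K→E; position 2: D→S; position 3: P→Y; position 4: R→P; position 8: L→W; position 9: T→H.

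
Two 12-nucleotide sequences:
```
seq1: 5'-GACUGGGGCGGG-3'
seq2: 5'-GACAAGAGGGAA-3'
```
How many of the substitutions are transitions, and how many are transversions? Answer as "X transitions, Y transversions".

Mismatches (1-based):
position 4: U→A (pyrimidine→purine, transversion)
position 5: G→A (purine→purine, transition)
position 7: G→A (purine→purine, transition)
position 9: C→G (pyrimidine→purine, transversion)
position 11: G→A (purine→purine, transition)
position 12: G→A (purine→purine, transition)

4 transitions, 2 transversions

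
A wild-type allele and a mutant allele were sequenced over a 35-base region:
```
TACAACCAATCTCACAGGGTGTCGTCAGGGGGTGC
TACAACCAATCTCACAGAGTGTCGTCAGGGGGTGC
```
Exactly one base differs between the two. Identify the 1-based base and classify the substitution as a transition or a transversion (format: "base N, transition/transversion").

Base 18 changes G→A. G is a purine and A is a purine, so this is a transition.

base 18, transition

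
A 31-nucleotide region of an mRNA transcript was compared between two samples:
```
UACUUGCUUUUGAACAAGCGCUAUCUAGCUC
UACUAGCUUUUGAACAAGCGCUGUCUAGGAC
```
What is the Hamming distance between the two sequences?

Comparing position by position, 4 sites differ: 5 (U/A), 23 (A/G), 29 (C/G), 30 (U/A).

4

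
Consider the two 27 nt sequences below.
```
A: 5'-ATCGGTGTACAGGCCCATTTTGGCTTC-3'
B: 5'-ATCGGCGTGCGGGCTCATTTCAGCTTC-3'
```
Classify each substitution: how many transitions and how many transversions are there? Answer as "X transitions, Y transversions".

6 transitions, 0 transversions

Transitions (purine↔purine or pyrimidine↔pyrimidine): 6 T→C, 9 A→G, 11 A→G, 15 C→T, 21 T→C, 22 G→A.
Transversions (purine↔pyrimidine): none.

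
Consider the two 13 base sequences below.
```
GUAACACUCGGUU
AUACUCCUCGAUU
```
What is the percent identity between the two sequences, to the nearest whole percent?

62%

5 positions differ (1, 4, 5, 6, 11), so 8 of 13 match: 8/13 = 61.54%.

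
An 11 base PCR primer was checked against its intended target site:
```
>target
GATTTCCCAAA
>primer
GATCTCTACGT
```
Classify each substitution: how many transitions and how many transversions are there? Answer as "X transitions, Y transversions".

Mismatches (1-based):
site 4: T→C (pyrimidine→pyrimidine, transition)
site 7: C→T (pyrimidine→pyrimidine, transition)
site 8: C→A (pyrimidine→purine, transversion)
site 9: A→C (purine→pyrimidine, transversion)
site 10: A→G (purine→purine, transition)
site 11: A→T (purine→pyrimidine, transversion)

3 transitions, 3 transversions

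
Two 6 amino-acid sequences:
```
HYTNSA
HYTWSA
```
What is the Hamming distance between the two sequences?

1

Comparing position by position, 1 residue differs: 4 (N/W).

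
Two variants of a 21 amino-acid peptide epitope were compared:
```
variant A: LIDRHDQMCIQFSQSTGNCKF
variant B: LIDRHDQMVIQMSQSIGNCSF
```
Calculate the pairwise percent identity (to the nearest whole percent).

81%

Mismatches at positions 9, 12, 16, 20 (1-based): 4 of 21.
Identical positions: 17/21 = 80.95% → 81%.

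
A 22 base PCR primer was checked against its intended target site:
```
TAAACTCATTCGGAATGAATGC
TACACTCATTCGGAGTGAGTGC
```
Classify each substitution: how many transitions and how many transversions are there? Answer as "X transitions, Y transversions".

2 transitions, 1 transversion

Mismatches (1-based):
site 3: A→C (purine→pyrimidine, transversion)
site 15: A→G (purine→purine, transition)
site 19: A→G (purine→purine, transition)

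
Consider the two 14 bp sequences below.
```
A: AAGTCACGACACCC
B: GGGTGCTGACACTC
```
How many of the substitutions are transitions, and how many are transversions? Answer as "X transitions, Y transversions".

Mismatches (1-based):
base 1: A→G (purine→purine, transition)
base 2: A→G (purine→purine, transition)
base 5: C→G (pyrimidine→purine, transversion)
base 6: A→C (purine→pyrimidine, transversion)
base 7: C→T (pyrimidine→pyrimidine, transition)
base 13: C→T (pyrimidine→pyrimidine, transition)

4 transitions, 2 transversions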